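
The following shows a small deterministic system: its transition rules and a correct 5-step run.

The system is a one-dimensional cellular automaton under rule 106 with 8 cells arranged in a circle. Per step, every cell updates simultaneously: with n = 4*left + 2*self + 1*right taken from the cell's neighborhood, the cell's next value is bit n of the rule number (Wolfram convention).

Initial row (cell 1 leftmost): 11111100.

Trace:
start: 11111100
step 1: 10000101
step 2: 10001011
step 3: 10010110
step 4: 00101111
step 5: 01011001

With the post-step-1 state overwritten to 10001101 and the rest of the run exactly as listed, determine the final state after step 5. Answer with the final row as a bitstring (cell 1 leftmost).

state after step 1 := 10001101
step 2: 10011111
step 3: 10110000
step 4: 01110001
step 5: 11010010

11010010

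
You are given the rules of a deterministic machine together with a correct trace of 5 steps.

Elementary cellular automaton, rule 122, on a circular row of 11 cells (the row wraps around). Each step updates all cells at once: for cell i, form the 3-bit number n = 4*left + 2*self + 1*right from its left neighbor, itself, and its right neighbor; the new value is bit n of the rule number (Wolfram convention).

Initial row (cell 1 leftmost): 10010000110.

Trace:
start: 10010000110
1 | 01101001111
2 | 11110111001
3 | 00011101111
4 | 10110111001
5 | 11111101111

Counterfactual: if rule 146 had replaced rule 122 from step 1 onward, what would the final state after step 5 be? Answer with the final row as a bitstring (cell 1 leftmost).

01000011010

(re-executing steps 1..5 under rule 146; state before step 1: 10010000110)
1 | 01101001000
2 | 10000110100
3 | 01001000011
4 | 00110100100
5 | 01000011010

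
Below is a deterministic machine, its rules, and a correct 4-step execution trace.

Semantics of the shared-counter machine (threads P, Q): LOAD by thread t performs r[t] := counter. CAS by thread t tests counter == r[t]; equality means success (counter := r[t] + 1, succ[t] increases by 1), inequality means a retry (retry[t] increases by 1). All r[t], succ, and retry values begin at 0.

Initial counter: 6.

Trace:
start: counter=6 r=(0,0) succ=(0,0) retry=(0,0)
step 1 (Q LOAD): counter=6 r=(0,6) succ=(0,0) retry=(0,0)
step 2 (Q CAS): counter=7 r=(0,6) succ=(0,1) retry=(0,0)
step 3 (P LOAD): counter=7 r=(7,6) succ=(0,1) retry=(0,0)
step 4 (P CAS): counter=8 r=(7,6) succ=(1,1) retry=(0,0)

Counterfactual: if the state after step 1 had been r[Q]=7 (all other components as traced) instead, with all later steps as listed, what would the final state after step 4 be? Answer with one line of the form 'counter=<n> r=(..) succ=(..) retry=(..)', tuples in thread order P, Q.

counter=7 r=(6,7) succ=(1,0) retry=(0,1)

state after step 1 := counter=6 r=(0,7) succ=(0,0) retry=(0,0)
step 2 (Q CAS): counter=6 r=(0,7) succ=(0,0) retry=(0,1)
step 3 (P LOAD): counter=6 r=(6,7) succ=(0,0) retry=(0,1)
step 4 (P CAS): counter=7 r=(6,7) succ=(1,0) retry=(0,1)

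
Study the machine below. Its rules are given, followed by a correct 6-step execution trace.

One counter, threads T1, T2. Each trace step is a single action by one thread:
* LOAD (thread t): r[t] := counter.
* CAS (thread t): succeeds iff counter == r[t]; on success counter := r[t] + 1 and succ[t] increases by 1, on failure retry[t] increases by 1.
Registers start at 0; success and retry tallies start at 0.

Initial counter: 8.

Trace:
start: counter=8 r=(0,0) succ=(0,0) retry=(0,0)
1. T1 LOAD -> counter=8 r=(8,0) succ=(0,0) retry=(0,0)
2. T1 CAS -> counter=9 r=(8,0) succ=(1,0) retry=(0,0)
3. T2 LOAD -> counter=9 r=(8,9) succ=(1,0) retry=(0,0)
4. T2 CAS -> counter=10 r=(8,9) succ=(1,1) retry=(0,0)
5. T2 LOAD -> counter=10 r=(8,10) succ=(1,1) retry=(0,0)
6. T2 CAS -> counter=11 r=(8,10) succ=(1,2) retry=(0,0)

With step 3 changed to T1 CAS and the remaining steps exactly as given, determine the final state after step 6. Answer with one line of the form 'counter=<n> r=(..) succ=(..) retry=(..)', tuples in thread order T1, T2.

(re-executing from step 3 with the substitution; state before step 3: counter=9 r=(8,0) succ=(1,0) retry=(0,0))
3. T1 CAS -> counter=9 r=(8,0) succ=(1,0) retry=(1,0)
4. T2 CAS -> counter=9 r=(8,0) succ=(1,0) retry=(1,1)
5. T2 LOAD -> counter=9 r=(8,9) succ=(1,0) retry=(1,1)
6. T2 CAS -> counter=10 r=(8,9) succ=(1,1) retry=(1,1)

counter=10 r=(8,9) succ=(1,1) retry=(1,1)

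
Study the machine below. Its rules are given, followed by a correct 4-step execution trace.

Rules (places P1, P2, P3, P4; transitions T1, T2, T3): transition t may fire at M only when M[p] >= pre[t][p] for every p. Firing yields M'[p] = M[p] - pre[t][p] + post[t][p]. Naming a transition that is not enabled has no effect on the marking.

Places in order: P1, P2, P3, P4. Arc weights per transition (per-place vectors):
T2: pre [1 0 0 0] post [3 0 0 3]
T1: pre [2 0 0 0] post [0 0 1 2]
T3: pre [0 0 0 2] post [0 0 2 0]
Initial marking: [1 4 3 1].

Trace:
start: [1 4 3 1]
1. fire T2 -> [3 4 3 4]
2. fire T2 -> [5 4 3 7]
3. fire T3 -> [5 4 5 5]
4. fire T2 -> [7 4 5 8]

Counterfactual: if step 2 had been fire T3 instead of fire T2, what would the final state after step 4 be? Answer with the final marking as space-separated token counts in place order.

5 4 7 3

(re-executing from step 2 with the substitution; state before step 2: [3 4 3 4])
2. fire T3 -> [3 4 5 2]
3. fire T3 -> [3 4 7 0]
4. fire T2 -> [5 4 7 3]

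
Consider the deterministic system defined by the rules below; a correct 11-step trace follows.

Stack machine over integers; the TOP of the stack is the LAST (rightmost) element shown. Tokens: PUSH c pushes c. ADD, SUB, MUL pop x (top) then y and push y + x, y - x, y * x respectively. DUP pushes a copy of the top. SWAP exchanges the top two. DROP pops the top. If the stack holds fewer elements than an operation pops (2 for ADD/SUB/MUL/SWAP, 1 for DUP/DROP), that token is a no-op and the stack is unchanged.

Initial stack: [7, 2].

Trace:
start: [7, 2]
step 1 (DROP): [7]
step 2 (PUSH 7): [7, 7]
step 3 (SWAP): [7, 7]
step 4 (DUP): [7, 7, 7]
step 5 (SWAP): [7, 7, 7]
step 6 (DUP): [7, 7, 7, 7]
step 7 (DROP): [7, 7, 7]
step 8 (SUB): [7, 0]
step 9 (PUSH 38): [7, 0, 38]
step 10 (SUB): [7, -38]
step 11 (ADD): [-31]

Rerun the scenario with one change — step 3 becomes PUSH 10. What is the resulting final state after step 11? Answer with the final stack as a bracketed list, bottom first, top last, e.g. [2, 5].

(re-executing from step 3 with the substitution; state before step 3: [7, 7])
step 3 (PUSH 10): [7, 7, 10]
step 4 (DUP): [7, 7, 10, 10]
step 5 (SWAP): [7, 7, 10, 10]
step 6 (DUP): [7, 7, 10, 10, 10]
step 7 (DROP): [7, 7, 10, 10]
step 8 (SUB): [7, 7, 0]
step 9 (PUSH 38): [7, 7, 0, 38]
step 10 (SUB): [7, 7, -38]
step 11 (ADD): [7, -31]

[7, -31]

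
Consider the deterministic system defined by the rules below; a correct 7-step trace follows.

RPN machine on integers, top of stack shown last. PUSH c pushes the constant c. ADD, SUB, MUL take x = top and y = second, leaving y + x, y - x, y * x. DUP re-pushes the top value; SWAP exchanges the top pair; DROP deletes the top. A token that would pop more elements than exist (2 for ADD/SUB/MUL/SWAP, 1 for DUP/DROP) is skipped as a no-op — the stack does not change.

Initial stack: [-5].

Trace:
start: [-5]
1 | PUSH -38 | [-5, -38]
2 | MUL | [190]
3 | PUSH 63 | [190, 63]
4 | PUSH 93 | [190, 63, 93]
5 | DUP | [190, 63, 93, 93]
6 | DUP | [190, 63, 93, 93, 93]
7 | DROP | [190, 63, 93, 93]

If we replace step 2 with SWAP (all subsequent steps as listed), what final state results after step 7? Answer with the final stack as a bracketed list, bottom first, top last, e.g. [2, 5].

(re-executing from step 2 with the substitution; state before step 2: [-5, -38])
2 | SWAP | [-38, -5]
3 | PUSH 63 | [-38, -5, 63]
4 | PUSH 93 | [-38, -5, 63, 93]
5 | DUP | [-38, -5, 63, 93, 93]
6 | DUP | [-38, -5, 63, 93, 93, 93]
7 | DROP | [-38, -5, 63, 93, 93]

[-38, -5, 63, 93, 93]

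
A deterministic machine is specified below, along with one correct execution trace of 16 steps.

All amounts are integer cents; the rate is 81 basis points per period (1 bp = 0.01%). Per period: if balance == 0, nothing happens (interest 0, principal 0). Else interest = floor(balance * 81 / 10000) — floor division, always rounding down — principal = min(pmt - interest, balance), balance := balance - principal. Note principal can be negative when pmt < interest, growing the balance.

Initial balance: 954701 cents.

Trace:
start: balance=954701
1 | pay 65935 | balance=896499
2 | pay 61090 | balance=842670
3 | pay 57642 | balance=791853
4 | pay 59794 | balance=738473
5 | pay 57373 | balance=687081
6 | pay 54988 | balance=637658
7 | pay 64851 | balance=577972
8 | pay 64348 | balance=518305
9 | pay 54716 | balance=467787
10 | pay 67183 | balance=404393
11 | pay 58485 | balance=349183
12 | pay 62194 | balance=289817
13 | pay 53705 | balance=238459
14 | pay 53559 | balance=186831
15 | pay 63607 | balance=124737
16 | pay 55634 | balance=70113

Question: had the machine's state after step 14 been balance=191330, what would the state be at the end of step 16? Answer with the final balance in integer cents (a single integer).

state after step 14 := balance=191330
15 | pay 63607 | balance=129272
16 | pay 55634 | balance=74685

74685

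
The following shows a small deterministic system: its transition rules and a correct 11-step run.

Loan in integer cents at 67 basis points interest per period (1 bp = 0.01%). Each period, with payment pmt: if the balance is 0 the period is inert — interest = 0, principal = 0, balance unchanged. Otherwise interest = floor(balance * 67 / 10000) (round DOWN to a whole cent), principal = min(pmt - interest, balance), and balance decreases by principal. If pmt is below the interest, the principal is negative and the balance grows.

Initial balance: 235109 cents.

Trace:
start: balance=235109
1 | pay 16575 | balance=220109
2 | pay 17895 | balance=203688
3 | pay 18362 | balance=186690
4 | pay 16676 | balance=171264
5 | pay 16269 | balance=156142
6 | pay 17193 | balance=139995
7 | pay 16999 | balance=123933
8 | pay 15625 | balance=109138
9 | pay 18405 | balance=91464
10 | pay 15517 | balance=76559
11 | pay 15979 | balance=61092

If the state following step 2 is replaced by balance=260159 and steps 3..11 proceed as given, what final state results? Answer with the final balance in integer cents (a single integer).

121063

state after step 2 := balance=260159
3 | pay 18362 | balance=243540
4 | pay 16676 | balance=228495
5 | pay 16269 | balance=213756
6 | pay 17193 | balance=197995
7 | pay 16999 | balance=182322
8 | pay 15625 | balance=167918
9 | pay 18405 | balance=150638
10 | pay 15517 | balance=136130
11 | pay 15979 | balance=121063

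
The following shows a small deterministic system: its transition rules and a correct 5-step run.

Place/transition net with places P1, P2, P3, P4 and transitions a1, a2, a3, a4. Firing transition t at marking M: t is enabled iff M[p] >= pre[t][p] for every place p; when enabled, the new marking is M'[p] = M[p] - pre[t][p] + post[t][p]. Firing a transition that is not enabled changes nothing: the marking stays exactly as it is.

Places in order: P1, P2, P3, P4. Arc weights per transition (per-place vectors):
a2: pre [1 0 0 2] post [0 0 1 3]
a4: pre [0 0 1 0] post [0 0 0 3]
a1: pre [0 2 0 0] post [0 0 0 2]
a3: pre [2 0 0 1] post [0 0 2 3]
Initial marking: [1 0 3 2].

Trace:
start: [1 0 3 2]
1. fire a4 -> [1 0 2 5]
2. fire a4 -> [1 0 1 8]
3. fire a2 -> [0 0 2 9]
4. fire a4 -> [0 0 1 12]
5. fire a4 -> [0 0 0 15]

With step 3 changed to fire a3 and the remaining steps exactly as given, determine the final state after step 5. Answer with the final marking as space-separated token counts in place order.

(re-executing from step 3 with the substitution; state before step 3: [1 0 1 8])
3. fire a3 -> [1 0 1 8]
4. fire a4 -> [1 0 0 11]
5. fire a4 -> [1 0 0 11]

1 0 0 11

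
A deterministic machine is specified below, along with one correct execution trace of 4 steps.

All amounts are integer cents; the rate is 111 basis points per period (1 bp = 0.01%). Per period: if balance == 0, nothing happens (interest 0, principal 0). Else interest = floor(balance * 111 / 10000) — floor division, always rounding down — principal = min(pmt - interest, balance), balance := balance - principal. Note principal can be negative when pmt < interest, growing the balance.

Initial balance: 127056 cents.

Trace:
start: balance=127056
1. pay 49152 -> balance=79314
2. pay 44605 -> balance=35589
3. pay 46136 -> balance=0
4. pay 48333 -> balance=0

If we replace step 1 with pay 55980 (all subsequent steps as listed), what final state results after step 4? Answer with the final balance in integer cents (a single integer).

0

(re-executing from step 1 with the substitution; state before step 1: balance=127056)
1. pay 55980 -> balance=72486
2. pay 44605 -> balance=28685
3. pay 46136 -> balance=0
4. pay 48333 -> balance=0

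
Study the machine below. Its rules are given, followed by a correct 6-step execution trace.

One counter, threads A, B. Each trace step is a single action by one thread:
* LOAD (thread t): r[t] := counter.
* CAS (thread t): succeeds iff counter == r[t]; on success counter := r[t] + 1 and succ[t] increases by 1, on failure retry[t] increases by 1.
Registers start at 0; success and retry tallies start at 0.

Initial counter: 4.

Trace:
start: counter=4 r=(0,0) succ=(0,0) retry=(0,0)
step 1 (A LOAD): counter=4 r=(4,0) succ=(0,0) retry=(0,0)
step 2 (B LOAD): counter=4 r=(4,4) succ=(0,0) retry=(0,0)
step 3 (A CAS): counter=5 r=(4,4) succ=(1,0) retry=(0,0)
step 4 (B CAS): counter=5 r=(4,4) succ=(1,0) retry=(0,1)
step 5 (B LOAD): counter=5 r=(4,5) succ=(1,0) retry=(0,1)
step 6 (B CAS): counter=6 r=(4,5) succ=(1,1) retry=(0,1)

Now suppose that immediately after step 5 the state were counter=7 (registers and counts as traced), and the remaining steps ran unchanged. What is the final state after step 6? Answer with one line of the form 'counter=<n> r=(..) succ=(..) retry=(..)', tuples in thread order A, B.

state after step 5 := counter=7 r=(4,5) succ=(1,0) retry=(0,1)
step 6 (B CAS): counter=7 r=(4,5) succ=(1,0) retry=(0,2)

counter=7 r=(4,5) succ=(1,0) retry=(0,2)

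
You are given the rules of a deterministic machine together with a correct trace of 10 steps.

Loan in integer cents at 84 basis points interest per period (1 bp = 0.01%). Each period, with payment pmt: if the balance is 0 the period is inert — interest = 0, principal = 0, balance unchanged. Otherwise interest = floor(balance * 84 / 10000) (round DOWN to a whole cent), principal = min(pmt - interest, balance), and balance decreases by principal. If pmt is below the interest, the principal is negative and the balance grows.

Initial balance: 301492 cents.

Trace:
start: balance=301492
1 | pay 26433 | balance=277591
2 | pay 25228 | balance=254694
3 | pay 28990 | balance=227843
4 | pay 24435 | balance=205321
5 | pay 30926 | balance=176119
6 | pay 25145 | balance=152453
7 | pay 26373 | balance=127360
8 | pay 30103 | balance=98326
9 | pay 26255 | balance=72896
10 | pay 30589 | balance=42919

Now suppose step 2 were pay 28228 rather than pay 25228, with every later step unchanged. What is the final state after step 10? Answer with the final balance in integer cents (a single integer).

(re-executing from step 2 with the substitution; state before step 2: balance=277591)
2 | pay 28228 | balance=251694
3 | pay 28990 | balance=224818
4 | pay 24435 | balance=202271
5 | pay 30926 | balance=173044
6 | pay 25145 | balance=149352
7 | pay 26373 | balance=124233
8 | pay 30103 | balance=95173
9 | pay 26255 | balance=69717
10 | pay 30589 | balance=39713

39713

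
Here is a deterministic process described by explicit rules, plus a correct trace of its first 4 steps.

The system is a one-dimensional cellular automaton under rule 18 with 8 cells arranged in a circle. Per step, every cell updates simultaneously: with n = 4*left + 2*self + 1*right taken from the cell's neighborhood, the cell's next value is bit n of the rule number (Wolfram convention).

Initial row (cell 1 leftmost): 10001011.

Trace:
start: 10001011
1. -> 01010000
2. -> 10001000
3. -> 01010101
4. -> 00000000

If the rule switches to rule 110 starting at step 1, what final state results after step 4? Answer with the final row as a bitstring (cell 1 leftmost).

10011111

(re-executing steps 1..4 under rule 110; state before step 1: 10001011)
1. -> 10011110
2. -> 10110011
3. -> 11110110
4. -> 10011111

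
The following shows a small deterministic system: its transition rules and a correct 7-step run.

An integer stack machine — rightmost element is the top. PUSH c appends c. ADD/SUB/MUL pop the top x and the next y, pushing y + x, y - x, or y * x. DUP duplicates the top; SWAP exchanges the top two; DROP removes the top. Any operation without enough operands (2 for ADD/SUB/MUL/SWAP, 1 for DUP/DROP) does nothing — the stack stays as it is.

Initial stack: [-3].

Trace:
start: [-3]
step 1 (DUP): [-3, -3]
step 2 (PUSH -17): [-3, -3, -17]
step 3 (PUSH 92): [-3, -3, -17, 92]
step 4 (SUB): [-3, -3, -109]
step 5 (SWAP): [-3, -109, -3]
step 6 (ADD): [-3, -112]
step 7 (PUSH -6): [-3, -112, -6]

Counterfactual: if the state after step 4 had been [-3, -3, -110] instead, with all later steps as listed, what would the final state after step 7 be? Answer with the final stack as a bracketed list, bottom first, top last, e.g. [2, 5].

state after step 4 := [-3, -3, -110]
step 5 (SWAP): [-3, -110, -3]
step 6 (ADD): [-3, -113]
step 7 (PUSH -6): [-3, -113, -6]

[-3, -113, -6]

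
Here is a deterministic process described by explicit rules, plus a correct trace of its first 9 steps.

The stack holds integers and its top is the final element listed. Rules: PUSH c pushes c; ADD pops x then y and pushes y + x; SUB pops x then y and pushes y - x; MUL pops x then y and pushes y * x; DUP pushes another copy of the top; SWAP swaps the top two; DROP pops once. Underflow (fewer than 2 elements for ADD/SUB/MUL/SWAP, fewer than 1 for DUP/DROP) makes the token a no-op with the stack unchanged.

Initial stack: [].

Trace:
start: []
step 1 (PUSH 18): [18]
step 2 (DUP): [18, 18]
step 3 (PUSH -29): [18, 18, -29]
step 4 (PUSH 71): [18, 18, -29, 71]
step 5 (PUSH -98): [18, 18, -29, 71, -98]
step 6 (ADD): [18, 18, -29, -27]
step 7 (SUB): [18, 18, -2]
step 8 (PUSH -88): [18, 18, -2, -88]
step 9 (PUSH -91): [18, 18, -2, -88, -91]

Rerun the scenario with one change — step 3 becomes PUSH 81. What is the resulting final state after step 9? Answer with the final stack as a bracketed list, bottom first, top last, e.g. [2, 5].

(re-executing from step 3 with the substitution; state before step 3: [18, 18])
step 3 (PUSH 81): [18, 18, 81]
step 4 (PUSH 71): [18, 18, 81, 71]
step 5 (PUSH -98): [18, 18, 81, 71, -98]
step 6 (ADD): [18, 18, 81, -27]
step 7 (SUB): [18, 18, 108]
step 8 (PUSH -88): [18, 18, 108, -88]
step 9 (PUSH -91): [18, 18, 108, -88, -91]

[18, 18, 108, -88, -91]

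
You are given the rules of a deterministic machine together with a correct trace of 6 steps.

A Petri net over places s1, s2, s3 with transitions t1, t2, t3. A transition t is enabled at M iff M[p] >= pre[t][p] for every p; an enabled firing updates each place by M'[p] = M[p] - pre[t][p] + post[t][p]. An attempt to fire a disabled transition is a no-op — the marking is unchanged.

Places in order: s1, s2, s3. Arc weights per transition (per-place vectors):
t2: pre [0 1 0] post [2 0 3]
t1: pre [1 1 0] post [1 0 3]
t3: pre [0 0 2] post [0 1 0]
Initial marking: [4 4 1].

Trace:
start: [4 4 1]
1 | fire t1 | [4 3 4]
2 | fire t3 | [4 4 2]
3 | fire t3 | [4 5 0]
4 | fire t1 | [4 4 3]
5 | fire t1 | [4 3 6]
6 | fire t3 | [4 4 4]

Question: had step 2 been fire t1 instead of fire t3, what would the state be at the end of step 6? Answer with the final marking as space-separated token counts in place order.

4 2 9

(re-executing from step 2 with the substitution; state before step 2: [4 3 4])
2 | fire t1 | [4 2 7]
3 | fire t3 | [4 3 5]
4 | fire t1 | [4 2 8]
5 | fire t1 | [4 1 11]
6 | fire t3 | [4 2 9]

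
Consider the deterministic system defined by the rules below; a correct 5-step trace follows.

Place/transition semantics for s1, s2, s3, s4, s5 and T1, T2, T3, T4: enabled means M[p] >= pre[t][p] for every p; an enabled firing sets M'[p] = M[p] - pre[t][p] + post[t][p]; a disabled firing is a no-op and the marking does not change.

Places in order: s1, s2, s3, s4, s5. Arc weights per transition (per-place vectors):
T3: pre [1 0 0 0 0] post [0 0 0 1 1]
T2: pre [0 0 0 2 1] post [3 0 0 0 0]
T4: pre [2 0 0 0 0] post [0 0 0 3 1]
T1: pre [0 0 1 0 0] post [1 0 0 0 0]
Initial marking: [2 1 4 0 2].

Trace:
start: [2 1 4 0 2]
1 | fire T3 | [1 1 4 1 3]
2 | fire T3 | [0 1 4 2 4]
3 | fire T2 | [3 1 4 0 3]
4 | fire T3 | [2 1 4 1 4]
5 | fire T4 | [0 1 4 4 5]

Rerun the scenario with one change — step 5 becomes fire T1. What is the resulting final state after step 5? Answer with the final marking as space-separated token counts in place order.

(re-executing from step 5 with the substitution; state before step 5: [2 1 4 1 4])
5 | fire T1 | [3 1 3 1 4]

3 1 3 1 4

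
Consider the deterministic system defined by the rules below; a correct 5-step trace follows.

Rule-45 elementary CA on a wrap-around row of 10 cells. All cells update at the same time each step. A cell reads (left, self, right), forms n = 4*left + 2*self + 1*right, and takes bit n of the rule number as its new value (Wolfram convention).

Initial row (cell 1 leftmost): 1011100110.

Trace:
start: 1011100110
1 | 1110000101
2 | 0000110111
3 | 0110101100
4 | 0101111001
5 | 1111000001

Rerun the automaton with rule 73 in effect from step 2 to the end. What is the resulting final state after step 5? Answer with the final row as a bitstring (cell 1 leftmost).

0010110101

(re-executing steps 2..5 under rule 73; state before step 2: 1110000101)
2 | 0010110001
3 | 0000110100
4 | 1110110001
5 | 0010110101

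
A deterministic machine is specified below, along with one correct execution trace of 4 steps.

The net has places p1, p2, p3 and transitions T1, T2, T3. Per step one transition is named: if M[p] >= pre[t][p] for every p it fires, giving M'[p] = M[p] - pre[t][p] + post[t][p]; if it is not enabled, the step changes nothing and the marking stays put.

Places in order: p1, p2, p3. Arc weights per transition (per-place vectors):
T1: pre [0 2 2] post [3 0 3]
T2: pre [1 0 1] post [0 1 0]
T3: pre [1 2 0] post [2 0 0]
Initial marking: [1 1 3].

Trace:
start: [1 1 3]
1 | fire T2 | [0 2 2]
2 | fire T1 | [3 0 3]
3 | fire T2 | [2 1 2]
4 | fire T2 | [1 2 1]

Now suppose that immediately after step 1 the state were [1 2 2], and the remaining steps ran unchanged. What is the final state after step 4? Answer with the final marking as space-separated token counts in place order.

state after step 1 := [1 2 2]
2 | fire T1 | [4 0 3]
3 | fire T2 | [3 1 2]
4 | fire T2 | [2 2 1]

2 2 1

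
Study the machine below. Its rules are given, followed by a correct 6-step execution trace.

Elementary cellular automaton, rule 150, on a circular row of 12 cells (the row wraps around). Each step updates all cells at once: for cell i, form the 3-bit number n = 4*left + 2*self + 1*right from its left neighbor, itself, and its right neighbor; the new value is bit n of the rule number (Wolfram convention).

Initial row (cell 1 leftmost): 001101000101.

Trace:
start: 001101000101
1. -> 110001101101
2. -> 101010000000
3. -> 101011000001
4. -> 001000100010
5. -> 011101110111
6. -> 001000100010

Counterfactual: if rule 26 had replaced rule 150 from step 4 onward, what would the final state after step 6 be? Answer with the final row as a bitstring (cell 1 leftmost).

(re-executing steps 4..6 under rule 26; state before step 4: 101011000001)
4. -> 000010100011
5. -> 100100010110
6. -> 011010100100

011010100100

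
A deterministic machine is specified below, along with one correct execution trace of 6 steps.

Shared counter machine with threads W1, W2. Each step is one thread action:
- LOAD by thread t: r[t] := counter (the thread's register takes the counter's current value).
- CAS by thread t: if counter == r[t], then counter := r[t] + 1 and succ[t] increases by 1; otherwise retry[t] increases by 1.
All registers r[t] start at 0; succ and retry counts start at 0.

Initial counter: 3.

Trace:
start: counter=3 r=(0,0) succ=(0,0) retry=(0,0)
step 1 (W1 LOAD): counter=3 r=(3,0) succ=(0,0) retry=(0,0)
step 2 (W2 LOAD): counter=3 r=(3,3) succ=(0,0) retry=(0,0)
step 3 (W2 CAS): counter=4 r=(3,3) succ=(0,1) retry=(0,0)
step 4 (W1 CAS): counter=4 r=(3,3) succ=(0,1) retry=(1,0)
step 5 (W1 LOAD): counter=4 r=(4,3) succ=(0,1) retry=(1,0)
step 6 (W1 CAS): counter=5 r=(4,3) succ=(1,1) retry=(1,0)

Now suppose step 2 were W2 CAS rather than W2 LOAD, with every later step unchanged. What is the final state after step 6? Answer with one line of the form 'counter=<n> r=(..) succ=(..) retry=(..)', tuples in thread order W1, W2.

counter=5 r=(4,0) succ=(2,0) retry=(0,2)

(re-executing from step 2 with the substitution; state before step 2: counter=3 r=(3,0) succ=(0,0) retry=(0,0))
step 2 (W2 CAS): counter=3 r=(3,0) succ=(0,0) retry=(0,1)
step 3 (W2 CAS): counter=3 r=(3,0) succ=(0,0) retry=(0,2)
step 4 (W1 CAS): counter=4 r=(3,0) succ=(1,0) retry=(0,2)
step 5 (W1 LOAD): counter=4 r=(4,0) succ=(1,0) retry=(0,2)
step 6 (W1 CAS): counter=5 r=(4,0) succ=(2,0) retry=(0,2)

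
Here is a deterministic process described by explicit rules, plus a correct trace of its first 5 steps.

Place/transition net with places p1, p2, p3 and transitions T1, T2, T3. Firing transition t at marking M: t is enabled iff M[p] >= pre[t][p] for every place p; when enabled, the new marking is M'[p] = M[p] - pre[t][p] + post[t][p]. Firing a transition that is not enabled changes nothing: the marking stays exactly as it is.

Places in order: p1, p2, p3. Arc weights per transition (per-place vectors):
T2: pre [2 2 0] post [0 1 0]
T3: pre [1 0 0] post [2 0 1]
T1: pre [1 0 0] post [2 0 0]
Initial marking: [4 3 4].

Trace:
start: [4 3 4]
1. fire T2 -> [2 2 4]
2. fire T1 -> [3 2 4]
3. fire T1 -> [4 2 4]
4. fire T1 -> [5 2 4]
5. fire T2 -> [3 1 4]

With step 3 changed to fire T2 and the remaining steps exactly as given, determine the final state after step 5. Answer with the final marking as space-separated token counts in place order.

2 1 4

(re-executing from step 3 with the substitution; state before step 3: [3 2 4])
3. fire T2 -> [1 1 4]
4. fire T1 -> [2 1 4]
5. fire T2 -> [2 1 4]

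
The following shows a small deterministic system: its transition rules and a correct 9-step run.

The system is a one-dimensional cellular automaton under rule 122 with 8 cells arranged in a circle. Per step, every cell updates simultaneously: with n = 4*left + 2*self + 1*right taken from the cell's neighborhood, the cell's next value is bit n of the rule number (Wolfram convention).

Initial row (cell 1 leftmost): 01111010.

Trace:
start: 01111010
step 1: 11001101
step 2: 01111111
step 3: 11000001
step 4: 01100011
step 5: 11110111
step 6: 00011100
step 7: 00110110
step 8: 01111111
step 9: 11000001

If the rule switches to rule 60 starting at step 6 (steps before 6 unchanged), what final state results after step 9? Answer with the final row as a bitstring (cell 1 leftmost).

10001000

(re-executing steps 6..9 under rule 60; state before step 6: 11110111)
step 6: 00001100
step 7: 00001010
step 8: 00001111
step 9: 10001000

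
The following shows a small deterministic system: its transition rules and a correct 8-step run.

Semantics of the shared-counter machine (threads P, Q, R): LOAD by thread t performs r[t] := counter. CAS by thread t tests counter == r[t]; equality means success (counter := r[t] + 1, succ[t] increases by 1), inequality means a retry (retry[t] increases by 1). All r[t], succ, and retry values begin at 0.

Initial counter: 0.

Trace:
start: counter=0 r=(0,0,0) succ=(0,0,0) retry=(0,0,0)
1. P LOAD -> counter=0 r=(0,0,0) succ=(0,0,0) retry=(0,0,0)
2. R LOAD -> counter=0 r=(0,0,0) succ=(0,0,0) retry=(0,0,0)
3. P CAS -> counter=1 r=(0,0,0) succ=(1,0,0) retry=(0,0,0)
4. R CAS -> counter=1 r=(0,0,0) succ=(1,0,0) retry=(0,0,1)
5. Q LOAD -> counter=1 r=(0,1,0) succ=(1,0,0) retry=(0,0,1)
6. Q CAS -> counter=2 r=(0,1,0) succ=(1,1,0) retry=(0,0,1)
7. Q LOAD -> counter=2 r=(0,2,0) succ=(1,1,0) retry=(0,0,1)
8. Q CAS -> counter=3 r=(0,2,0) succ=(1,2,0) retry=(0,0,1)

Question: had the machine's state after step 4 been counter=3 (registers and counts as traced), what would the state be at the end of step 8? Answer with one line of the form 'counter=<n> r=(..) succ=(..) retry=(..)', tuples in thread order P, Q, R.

state after step 4 := counter=3 r=(0,0,0) succ=(1,0,0) retry=(0,0,1)
5. Q LOAD -> counter=3 r=(0,3,0) succ=(1,0,0) retry=(0,0,1)
6. Q CAS -> counter=4 r=(0,3,0) succ=(1,1,0) retry=(0,0,1)
7. Q LOAD -> counter=4 r=(0,4,0) succ=(1,1,0) retry=(0,0,1)
8. Q CAS -> counter=5 r=(0,4,0) succ=(1,2,0) retry=(0,0,1)

counter=5 r=(0,4,0) succ=(1,2,0) retry=(0,0,1)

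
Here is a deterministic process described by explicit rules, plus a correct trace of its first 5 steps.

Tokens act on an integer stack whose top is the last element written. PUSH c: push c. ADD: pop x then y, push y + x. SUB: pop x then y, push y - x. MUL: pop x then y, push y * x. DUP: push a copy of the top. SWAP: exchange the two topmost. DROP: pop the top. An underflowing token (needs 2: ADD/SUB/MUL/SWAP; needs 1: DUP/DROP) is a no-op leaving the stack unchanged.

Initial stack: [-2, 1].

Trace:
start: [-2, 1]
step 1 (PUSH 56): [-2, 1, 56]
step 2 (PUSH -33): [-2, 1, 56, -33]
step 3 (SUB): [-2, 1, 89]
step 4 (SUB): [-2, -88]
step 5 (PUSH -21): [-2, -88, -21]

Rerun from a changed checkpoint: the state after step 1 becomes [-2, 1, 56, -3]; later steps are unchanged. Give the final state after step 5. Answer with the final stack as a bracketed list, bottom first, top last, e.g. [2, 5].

[-2, 1, 26, -21]

state after step 1 := [-2, 1, 56, -3]
step 2 (PUSH -33): [-2, 1, 56, -3, -33]
step 3 (SUB): [-2, 1, 56, 30]
step 4 (SUB): [-2, 1, 26]
step 5 (PUSH -21): [-2, 1, 26, -21]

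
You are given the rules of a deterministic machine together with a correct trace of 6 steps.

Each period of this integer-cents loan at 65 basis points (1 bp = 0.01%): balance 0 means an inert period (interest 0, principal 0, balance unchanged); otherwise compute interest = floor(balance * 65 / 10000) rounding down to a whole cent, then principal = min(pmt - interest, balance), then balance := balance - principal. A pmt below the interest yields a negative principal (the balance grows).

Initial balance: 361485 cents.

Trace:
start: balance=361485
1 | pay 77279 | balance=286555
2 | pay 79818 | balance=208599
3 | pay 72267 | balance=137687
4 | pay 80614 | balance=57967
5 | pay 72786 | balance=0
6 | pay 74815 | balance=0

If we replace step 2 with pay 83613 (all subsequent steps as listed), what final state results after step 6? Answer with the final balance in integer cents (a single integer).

0

(re-executing from step 2 with the substitution; state before step 2: balance=286555)
2 | pay 83613 | balance=204804
3 | pay 72267 | balance=133868
4 | pay 80614 | balance=54124
5 | pay 72786 | balance=0
6 | pay 74815 | balance=0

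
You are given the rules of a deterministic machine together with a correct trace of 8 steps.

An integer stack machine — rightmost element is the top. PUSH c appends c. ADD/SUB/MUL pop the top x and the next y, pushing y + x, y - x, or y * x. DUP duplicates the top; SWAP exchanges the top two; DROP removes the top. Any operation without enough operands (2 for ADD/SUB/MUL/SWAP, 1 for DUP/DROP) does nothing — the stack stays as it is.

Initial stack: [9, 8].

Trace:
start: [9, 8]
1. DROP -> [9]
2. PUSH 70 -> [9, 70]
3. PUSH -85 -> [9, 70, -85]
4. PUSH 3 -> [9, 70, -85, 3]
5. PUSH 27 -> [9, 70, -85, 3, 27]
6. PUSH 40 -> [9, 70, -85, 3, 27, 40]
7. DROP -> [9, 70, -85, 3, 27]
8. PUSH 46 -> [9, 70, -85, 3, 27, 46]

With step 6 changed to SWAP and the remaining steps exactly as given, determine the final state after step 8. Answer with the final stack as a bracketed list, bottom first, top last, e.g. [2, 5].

(re-executing from step 6 with the substitution; state before step 6: [9, 70, -85, 3, 27])
6. SWAP -> [9, 70, -85, 27, 3]
7. DROP -> [9, 70, -85, 27]
8. PUSH 46 -> [9, 70, -85, 27, 46]

[9, 70, -85, 27, 46]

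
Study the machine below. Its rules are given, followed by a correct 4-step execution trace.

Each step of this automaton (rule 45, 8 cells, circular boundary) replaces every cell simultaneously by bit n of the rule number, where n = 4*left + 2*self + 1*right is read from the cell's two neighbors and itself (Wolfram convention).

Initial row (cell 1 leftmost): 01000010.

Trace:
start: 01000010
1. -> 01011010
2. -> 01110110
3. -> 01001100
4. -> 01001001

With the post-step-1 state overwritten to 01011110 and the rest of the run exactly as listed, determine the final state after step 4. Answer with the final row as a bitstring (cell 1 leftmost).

state after step 1 := 01011110
2. -> 01110000
3. -> 01000111
4. -> 11010100

11010100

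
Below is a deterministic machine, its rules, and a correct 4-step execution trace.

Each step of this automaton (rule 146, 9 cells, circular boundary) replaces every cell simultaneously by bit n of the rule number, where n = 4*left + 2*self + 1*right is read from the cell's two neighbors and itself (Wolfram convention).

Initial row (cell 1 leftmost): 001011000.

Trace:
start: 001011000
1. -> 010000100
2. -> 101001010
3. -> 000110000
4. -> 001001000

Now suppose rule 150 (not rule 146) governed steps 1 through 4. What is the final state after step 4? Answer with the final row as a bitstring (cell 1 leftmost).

011011111

(re-executing steps 1..4 under rule 150; state before step 1: 001011000)
1. -> 011000100
2. -> 100101110
3. -> 111100100
4. -> 011011111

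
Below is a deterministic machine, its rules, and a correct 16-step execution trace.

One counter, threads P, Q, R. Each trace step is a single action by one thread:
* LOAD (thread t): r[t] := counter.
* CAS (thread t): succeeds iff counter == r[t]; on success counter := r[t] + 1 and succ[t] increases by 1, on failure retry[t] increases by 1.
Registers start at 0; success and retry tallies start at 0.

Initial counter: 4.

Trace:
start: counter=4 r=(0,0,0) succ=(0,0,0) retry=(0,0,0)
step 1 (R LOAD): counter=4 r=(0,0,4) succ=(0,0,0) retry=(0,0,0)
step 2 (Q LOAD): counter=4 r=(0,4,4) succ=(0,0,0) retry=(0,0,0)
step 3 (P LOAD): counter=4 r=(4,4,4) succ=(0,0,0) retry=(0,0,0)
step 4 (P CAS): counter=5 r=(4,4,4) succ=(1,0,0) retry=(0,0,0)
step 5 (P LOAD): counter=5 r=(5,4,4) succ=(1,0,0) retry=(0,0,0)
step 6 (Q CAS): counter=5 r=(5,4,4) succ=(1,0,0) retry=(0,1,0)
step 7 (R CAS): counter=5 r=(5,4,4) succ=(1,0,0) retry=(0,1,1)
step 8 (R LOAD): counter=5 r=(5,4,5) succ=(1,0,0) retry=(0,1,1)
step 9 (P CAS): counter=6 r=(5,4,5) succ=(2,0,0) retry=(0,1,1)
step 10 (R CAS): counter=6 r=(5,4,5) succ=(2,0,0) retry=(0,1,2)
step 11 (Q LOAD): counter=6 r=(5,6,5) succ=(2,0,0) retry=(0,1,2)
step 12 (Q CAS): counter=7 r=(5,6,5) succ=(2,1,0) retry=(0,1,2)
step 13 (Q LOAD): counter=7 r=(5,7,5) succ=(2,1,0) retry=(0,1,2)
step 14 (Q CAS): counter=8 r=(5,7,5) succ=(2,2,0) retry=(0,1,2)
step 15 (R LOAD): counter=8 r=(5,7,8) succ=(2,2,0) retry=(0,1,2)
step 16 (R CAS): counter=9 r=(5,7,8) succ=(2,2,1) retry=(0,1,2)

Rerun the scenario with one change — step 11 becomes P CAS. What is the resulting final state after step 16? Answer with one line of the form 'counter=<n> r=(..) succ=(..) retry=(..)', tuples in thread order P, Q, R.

counter=8 r=(5,6,7) succ=(2,1,1) retry=(1,2,2)

(re-executing from step 11 with the substitution; state before step 11: counter=6 r=(5,4,5) succ=(2,0,0) retry=(0,1,2))
step 11 (P CAS): counter=6 r=(5,4,5) succ=(2,0,0) retry=(1,1,2)
step 12 (Q CAS): counter=6 r=(5,4,5) succ=(2,0,0) retry=(1,2,2)
step 13 (Q LOAD): counter=6 r=(5,6,5) succ=(2,0,0) retry=(1,2,2)
step 14 (Q CAS): counter=7 r=(5,6,5) succ=(2,1,0) retry=(1,2,2)
step 15 (R LOAD): counter=7 r=(5,6,7) succ=(2,1,0) retry=(1,2,2)
step 16 (R CAS): counter=8 r=(5,6,7) succ=(2,1,1) retry=(1,2,2)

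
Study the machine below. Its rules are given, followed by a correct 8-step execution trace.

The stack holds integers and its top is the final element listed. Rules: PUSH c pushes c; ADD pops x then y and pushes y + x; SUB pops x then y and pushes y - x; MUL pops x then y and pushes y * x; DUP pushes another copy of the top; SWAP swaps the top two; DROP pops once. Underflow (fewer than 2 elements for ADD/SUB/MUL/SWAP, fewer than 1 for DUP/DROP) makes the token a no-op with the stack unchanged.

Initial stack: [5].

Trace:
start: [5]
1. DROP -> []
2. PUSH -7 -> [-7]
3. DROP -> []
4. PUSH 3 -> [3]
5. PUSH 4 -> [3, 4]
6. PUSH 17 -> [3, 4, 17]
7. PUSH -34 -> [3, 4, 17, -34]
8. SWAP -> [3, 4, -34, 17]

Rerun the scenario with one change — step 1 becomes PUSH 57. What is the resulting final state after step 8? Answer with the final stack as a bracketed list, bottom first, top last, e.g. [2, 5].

(re-executing from step 1 with the substitution; state before step 1: [5])
1. PUSH 57 -> [5, 57]
2. PUSH -7 -> [5, 57, -7]
3. DROP -> [5, 57]
4. PUSH 3 -> [5, 57, 3]
5. PUSH 4 -> [5, 57, 3, 4]
6. PUSH 17 -> [5, 57, 3, 4, 17]
7. PUSH -34 -> [5, 57, 3, 4, 17, -34]
8. SWAP -> [5, 57, 3, 4, -34, 17]

[5, 57, 3, 4, -34, 17]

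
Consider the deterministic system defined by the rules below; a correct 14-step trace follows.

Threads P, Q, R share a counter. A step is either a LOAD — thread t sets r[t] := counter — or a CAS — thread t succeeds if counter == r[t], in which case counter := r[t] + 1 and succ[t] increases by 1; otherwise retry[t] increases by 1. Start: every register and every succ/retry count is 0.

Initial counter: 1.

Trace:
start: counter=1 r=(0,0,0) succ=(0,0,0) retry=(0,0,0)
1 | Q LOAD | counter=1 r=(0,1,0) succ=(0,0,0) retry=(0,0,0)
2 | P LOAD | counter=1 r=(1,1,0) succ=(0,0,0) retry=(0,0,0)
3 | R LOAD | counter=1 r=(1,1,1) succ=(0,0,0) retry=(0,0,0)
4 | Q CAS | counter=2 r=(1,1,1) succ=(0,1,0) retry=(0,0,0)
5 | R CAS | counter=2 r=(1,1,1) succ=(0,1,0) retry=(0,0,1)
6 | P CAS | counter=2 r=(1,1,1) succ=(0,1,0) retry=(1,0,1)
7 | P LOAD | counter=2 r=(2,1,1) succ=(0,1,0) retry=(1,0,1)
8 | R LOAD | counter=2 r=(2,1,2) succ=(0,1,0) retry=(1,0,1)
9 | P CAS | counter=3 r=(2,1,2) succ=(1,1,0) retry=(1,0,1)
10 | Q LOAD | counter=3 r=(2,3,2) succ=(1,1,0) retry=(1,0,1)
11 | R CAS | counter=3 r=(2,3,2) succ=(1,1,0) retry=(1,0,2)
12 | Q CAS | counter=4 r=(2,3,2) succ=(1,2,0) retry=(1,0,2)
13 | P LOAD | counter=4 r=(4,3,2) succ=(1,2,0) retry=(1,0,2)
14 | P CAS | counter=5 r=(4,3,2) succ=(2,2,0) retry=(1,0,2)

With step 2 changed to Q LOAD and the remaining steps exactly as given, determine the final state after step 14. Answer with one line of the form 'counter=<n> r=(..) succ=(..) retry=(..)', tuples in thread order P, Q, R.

counter=5 r=(4,3,2) succ=(2,2,0) retry=(1,0,2)

(re-executing from step 2 with the substitution; state before step 2: counter=1 r=(0,1,0) succ=(0,0,0) retry=(0,0,0))
2 | Q LOAD | counter=1 r=(0,1,0) succ=(0,0,0) retry=(0,0,0)
3 | R LOAD | counter=1 r=(0,1,1) succ=(0,0,0) retry=(0,0,0)
4 | Q CAS | counter=2 r=(0,1,1) succ=(0,1,0) retry=(0,0,0)
5 | R CAS | counter=2 r=(0,1,1) succ=(0,1,0) retry=(0,0,1)
6 | P CAS | counter=2 r=(0,1,1) succ=(0,1,0) retry=(1,0,1)
7 | P LOAD | counter=2 r=(2,1,1) succ=(0,1,0) retry=(1,0,1)
8 | R LOAD | counter=2 r=(2,1,2) succ=(0,1,0) retry=(1,0,1)
9 | P CAS | counter=3 r=(2,1,2) succ=(1,1,0) retry=(1,0,1)
10 | Q LOAD | counter=3 r=(2,3,2) succ=(1,1,0) retry=(1,0,1)
11 | R CAS | counter=3 r=(2,3,2) succ=(1,1,0) retry=(1,0,2)
12 | Q CAS | counter=4 r=(2,3,2) succ=(1,2,0) retry=(1,0,2)
13 | P LOAD | counter=4 r=(4,3,2) succ=(1,2,0) retry=(1,0,2)
14 | P CAS | counter=5 r=(4,3,2) succ=(2,2,0) retry=(1,0,2)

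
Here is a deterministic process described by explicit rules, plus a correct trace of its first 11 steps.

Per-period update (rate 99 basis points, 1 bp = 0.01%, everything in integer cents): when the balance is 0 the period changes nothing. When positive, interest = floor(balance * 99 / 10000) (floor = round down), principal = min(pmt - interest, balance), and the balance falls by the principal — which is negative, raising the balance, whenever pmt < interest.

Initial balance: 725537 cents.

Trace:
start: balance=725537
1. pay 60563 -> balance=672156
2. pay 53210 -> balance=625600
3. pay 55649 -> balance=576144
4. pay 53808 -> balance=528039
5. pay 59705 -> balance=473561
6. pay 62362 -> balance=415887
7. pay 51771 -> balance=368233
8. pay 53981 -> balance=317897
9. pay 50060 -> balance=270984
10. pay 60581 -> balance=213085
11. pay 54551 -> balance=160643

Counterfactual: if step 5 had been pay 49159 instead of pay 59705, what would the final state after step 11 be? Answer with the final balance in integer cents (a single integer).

(re-executing from step 5 with the substitution; state before step 5: balance=528039)
5. pay 49159 -> balance=484107
6. pay 62362 -> balance=426537
7. pay 51771 -> balance=378988
8. pay 53981 -> balance=328758
9. pay 50060 -> balance=281952
10. pay 60581 -> balance=224162
11. pay 54551 -> balance=171830

171830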